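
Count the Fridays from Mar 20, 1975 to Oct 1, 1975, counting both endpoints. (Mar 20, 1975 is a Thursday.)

Mar 20, 1975 is a Thursday; the first Friday on or after it is Mar 21, 1975 (1 day later).
From Mar 21, 1975 to Oct 1, 1975: 10 + 30 + 31 + 30 + 31 + 31 + 30 + 1 = 194 days (rest of Mar, Apr, May, Jun, Jul, Aug, Sep, Oct).
194 ÷ 7 = 27 full weeks with remainder 5, so 27 more Fridays after the first → 28.

28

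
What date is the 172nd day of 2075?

Jun 21, 2075

Jan has 31 days (172 − 31 = 141 remain).
Feb has 28 days (141 − 28 = 113 remain).
Mar has 31 days (113 − 31 = 82 remain).
Apr has 30 days (82 − 30 = 52 remain).
May has 31 days (52 − 31 = 21 remain).
21 into Jun → Jun 21.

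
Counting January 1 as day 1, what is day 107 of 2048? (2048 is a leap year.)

January has 31 days (107 − 31 = 76 remain).
February has 29 days (76 − 29 = 47 remain).
March has 31 days (47 − 31 = 16 remain).
16 into April → April 16.

2048-04-16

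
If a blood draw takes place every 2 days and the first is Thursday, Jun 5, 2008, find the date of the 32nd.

The 32nd occurrence is 31 intervals after the first: 31 × 2 = 62 days after Jun 5, 2008.
Jun has 30 days — 25 days to the end of Jun leaves 37.
Jul has 31 days (6 left).
6 days into Aug → Aug 6, 2008.

Aug 6, 2008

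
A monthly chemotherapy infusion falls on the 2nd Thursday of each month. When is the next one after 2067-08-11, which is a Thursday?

2067-09-08

August 2067 starts on a Monday; its first Thursday is the 4th, so the 2nd Thursday is the 11th — 2067-08-11.
That is not after 2067-08-11, so look at September 2067.
September 2067 starts on a Thursday; its first Thursday is the 1st, so the 2nd Thursday is the 8th — 2067-09-08.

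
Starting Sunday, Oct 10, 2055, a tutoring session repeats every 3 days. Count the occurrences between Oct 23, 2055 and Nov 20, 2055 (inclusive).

Occurrences land 3·i days after Oct 10, 2055 for i = 0, 1, 2, …
Oct 23, 2055 is 13 days after the start; 13 ÷ 3 = 4 remainder 1; since the remainder is 1, round up to i = 5. First occurrence in the window: #6 on Oct 25, 2055 (5×3 = 15 days in).
Nov 20, 2055 is 41 days after the start; 41 ÷ 3 = 13 remainder 2. Last occurrence in the window: #14 on Nov 18, 2055.
Occurrences #6 through #14: 9 in total.

9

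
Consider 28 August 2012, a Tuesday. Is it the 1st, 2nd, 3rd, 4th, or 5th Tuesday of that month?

Day 28 falls in week ⌈28/7⌉ of the month.
Days 1–7 hold the 1st Tuesday, 8–14 the 2nd, 15–21 the 3rd, 22–28 the 4th, 29–31 the 5th.
28 is in the range for the 4th.

4th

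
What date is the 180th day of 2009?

Jun 29, 2009

Jan has 31 days (180 − 31 = 149 remain).
Feb has 28 days (149 − 28 = 121 remain).
Mar has 31 days (121 − 31 = 90 remain).
Apr has 30 days (90 − 30 = 60 remain).
May has 31 days (60 − 31 = 29 remain).
29 into Jun → Jun 29.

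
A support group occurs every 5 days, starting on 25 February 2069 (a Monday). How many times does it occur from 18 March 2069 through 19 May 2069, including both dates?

Occurrences land 5·i days after 25 February 2069 for i = 0, 1, 2, …
18 March 2069 is 21 days after the start; 21 ÷ 5 = 4 remainder 1; since the remainder is 1, round up to i = 5. First occurrence in the window: #6 on 22 March 2069 (5×5 = 25 days in).
19 May 2069 is 83 days after the start; 83 ÷ 5 = 16 remainder 3. Last occurrence in the window: #17 on 16 May 2069.
Occurrences #6 through #17: 12 in total.

12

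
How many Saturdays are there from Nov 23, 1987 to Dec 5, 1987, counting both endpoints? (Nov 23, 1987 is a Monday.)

Nov 23, 1987 is a Monday; the first Saturday on or after it is Nov 28, 1987 (5 days later).
From Nov 28, 1987 to Dec 5, 1987: 2 + 5 = 7 days (rest of Nov, Dec).
7 ÷ 7 = 1 full weeks with remainder 0, so 1 more Saturdays after the first → 2.

2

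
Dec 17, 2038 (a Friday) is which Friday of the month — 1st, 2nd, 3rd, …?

Day 17 falls in week ⌈17/7⌉ of the month.
Days 1–7 hold the 1st Friday, 8–14 the 2nd, 15–21 the 3rd, 22–28 the 4th, 29–31 the 5th.
17 is in the range for the 3rd.

3rd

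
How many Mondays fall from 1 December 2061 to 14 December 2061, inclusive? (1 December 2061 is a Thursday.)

2

1 December 2061 is a Thursday; the first Monday on or after it is 5 December 2061 (4 days later).
From 5 December 2061 to 14 December 2061 is 14 − 5 = 9 days.
9 ÷ 7 = 1 full weeks with remainder 2, so 1 more Mondays after the first → 2.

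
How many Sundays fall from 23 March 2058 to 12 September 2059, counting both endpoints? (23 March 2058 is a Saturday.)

77

23 March 2058 is a Saturday; the first Sunday on or after it is 24 March 2058 (1 day later).
From 24 March 2058 to 12 September 2059: 282 + 255 = 537 days (rest of 2058, to 12 September 2059 in 2059).
537 ÷ 7 = 76 full weeks with remainder 5, so 76 more Sundays after the first → 77.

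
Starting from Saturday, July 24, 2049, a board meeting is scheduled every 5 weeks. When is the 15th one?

November 26, 2050

The 15th occurrence is 14 intervals after the first: 14 × 35 = 490 days after July 24, 2049.
July has 31 days — 7 days to the end of July leaves 483.
From end of July to end of 2049 is 153 days (330 left).
January has 31 days (299 left).
February has 28 days (271 left).
March has 31 days (240 left).
April has 30 days (210 left).
May has 31 days (179 left).
June has 30 days (149 left).
July has 31 days (118 left).
August has 31 days (87 left).
September has 30 days (57 left).
October has 31 days (26 left).
26 days into November → November 26, 2050.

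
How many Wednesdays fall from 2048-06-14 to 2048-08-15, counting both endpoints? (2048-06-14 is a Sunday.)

2048-06-14 is a Sunday; the first Wednesday on or after it is 2048-06-17 (3 days later).
From 2048-06-17 to 2048-08-15: 13 + 31 + 15 = 59 days (rest of June, July, August).
59 ÷ 7 = 8 full weeks with remainder 3, so 8 more Wednesdays after the first → 9.

9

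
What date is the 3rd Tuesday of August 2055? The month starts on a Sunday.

August 17, 2055

August 2055 begins on a Sunday, so the first Tuesday is August 3 (2 days later).
The 3rd Tuesday is 2 weeks later: 3 + 14 = 17.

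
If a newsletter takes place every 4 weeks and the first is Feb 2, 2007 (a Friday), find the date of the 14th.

The 14th occurrence is 13 intervals after the first: 13 × 28 = 364 days after Feb 2, 2007.
Feb has 28 days — 26 days to the end of Feb leaves 338.
Mar has 31 days (307 left).
Apr has 30 days (277 left).
May has 31 days (246 left).
Jun has 30 days (216 left).
Jul has 31 days (185 left).
Aug has 31 days (154 left).
Sep has 30 days (124 left).
Oct has 31 days (93 left).
Nov has 30 days (63 left).
Dec has 31 days (32 left).
Jan has 31 days (1 left).
1 day into Feb → Feb 1, 2008.

Feb 1, 2008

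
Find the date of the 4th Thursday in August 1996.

August 22, 1996

The first Thursday of August 1996 is August 1.
The 4th Thursday is 3 weeks later: 1 + 21 = 22.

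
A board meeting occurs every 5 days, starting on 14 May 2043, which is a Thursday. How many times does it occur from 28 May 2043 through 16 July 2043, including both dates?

10

Occurrences land 5·i days after 14 May 2043 for i = 0, 1, 2, …
28 May 2043 is 14 days after the start; 14 ÷ 5 = 2 remainder 4; since the remainder is 4, round up to i = 3. First occurrence in the window: #4 on 29 May 2043 (3×5 = 15 days in).
16 July 2043 is 63 days after the start; 63 ÷ 5 = 12 remainder 3. Last occurrence in the window: #13 on 13 July 2043.
Occurrences #4 through #13: 10 in total.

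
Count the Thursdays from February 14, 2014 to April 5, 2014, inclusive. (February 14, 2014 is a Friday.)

February 14, 2014 is a Friday; the first Thursday on or after it is February 20, 2014 (6 days later).
From February 20, 2014 to April 5, 2014: 8 + 31 + 5 = 44 days (rest of February, March, April).
44 ÷ 7 = 6 full weeks with remainder 2, so 6 more Thursdays after the first → 7.

7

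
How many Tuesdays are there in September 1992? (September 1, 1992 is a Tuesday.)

September 1, 1992 is a Tuesday; the first Tuesday on or after it is September 1, 1992.
From September 1, 1992 to September 30, 1992 is 30 − 1 = 29 days.
29 ÷ 7 = 4 full weeks with remainder 1, so 4 more Tuesdays after the first → 5.

5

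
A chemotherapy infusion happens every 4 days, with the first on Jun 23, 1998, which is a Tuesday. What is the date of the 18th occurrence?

Aug 30, 1998

The 18th occurrence is 17 intervals after the first: 17 × 4 = 68 days after Jun 23, 1998.
Jun has 30 days — 7 days to the end of Jun leaves 61.
Jul has 31 days (30 left).
30 days into Aug → Aug 30, 1998.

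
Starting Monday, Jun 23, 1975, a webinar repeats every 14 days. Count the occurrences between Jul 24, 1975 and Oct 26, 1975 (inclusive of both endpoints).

Occurrences land 14·i days after Jun 23, 1975 for i = 0, 1, 2, …
Jul 24, 1975 is 31 days after the start; 31 ÷ 14 = 2 remainder 3; since the remainder is 3, round up to i = 3. First occurrence in the window: #4 on Aug 4, 1975 (3×14 = 42 days in).
Oct 26, 1975 is 125 days after the start; 125 ÷ 14 = 8 remainder 13. Last occurrence in the window: #9 on Oct 13, 1975.
Occurrences #4 through #9: 6 in total.

6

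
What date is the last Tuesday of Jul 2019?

Jul 30, 2019

The first Tuesday of Jul 2019 is Jul 2.
Jul 2019 has 31 days. Adding weeks: 2, 9, 16, 23, 30 — the last one ≤ 31 is the 30th.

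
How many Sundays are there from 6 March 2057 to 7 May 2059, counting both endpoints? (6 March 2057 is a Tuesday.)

113

6 March 2057 is a Tuesday; the first Sunday on or after it is 11 March 2057 (5 days later).
From 11 March 2057 to 7 May 2059: 295 + 365 + 127 = 787 days (rest of 2057, 2058, to 7 May 2059 in 2059).
787 ÷ 7 = 112 full weeks with remainder 3, so 112 more Sundays after the first → 113.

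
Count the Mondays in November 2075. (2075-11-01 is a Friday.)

2075-11-01 is a Friday; the first Monday on or after it is 2075-11-04 (3 days later).
From 2075-11-04 to 2075-11-30 is 30 − 4 = 26 days.
26 ÷ 7 = 3 full weeks with remainder 5, so 3 more Mondays after the first → 4.

4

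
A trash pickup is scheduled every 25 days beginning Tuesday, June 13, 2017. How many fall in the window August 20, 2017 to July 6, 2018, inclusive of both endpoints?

Occurrences land 25·i days after June 13, 2017 for i = 0, 1, 2, …
August 20, 2017 is 68 days after the start; 68 ÷ 25 = 2 remainder 18; since the remainder is 18, round up to i = 3. First occurrence in the window: #4 on August 27, 2017 (3×25 = 75 days in).
July 6, 2018 is 388 days after the start; 388 ÷ 25 = 15 remainder 13. Last occurrence in the window: #16 on June 23, 2018.
Occurrences #4 through #16: 13 in total.

13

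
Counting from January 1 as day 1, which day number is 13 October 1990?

Days in months before October: 31 + 28 + 31 + 30 + 31 + 30 + 31 + 31 + 30 = 273.
Plus 13 days into October → day 286.

286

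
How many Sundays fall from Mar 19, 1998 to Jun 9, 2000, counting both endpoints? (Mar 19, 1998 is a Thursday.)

116

Mar 19, 1998 is a Thursday; the first Sunday on or after it is Mar 22, 1998 (3 days later).
From Mar 22, 1998 to Jun 9, 2000: 284 + 365 + 161 = 810 days (rest of 1998, 1999, to Jun 9, 2000 in 2000).
810 ÷ 7 = 115 full weeks with remainder 5, so 115 more Sundays after the first → 116.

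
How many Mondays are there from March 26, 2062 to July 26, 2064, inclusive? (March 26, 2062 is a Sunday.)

122

March 26, 2062 is a Sunday; the first Monday on or after it is March 27, 2062 (1 day later).
From March 27, 2062 to July 26, 2064: 279 + 365 + 208 = 852 days (rest of 2062, 2063, to July 26, 2064 in 2064).
852 ÷ 7 = 121 full weeks with remainder 5, so 121 more Mondays after the first → 122.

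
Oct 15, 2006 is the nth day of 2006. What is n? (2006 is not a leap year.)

288

Days in months before Oct: 31 + 28 + 31 + 30 + 31 + 30 + 31 + 31 + 30 = 273.
Plus 15 days into Oct → day 288.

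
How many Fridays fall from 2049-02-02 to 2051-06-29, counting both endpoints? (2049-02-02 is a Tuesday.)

125

2049-02-02 is a Tuesday; the first Friday on or after it is 2049-02-05 (3 days later).
From 2049-02-05 to 2051-06-29: 329 + 365 + 180 = 874 days (rest of 2049, 2050, to 2051-06-29 in 2051).
874 ÷ 7 = 124 full weeks with remainder 6, so 124 more Fridays after the first → 125.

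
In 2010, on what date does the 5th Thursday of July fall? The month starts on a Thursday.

29 July 2010

July 2010 begins on a Thursday, so the first Thursday is July 1.
The 5th Thursday is 4 weeks later: 1 + 28 = 29.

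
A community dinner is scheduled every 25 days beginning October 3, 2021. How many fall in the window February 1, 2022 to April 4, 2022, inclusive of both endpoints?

3

Occurrences land 25·i days after October 3, 2021 for i = 0, 1, 2, …
February 1, 2022 is 121 days after the start; 121 ÷ 25 = 4 remainder 21; since the remainder is 21, round up to i = 5. First occurrence in the window: #6 on February 5, 2022 (5×25 = 125 days in).
April 4, 2022 is 183 days after the start; 183 ÷ 25 = 7 remainder 8. Last occurrence in the window: #8 on March 27, 2022.
Occurrences #6 through #8: 3 in total.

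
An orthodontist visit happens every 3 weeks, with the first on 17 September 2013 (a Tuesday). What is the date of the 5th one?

10 December 2013

The 5th occurrence is 4 intervals after the first: 4 × 21 = 84 days after 17 September 2013.
September has 30 days — 13 days to the end of September leaves 71.
October has 31 days (40 left).
November has 30 days (10 left).
10 days into December → 10 December 2013.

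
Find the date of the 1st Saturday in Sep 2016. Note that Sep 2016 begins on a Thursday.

Sep 2016 begins on a Thursday, so the first Saturday is Sep 3 (2 days later).

Sep 3, 2016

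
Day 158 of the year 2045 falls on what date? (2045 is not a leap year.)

January has 31 days (158 − 31 = 127 remain).
February has 28 days (127 − 28 = 99 remain).
March has 31 days (99 − 31 = 68 remain).
April has 30 days (68 − 30 = 38 remain).
May has 31 days (38 − 31 = 7 remain).
7 into June → June 7.

June 7, 2045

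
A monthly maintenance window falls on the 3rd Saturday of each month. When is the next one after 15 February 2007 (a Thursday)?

February 2007 starts on a Thursday; its first Saturday is the 3rd, so the 3rd Saturday is the 17th — 17 February 2007.
17 February 2007 is after 15 February 2007, so that is the next one.

17 February 2007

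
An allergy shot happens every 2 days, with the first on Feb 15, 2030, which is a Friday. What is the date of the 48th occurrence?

May 20, 2030

The 48th occurrence is 47 intervals after the first: 47 × 2 = 94 days after Feb 15, 2030.
Feb has 28 days — 13 days to the end of Feb leaves 81.
Mar has 31 days (50 left).
Apr has 30 days (20 left).
20 days into May → May 20, 2030.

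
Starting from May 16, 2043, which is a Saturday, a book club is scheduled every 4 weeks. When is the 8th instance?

November 28, 2043

The 8th occurrence is 7 intervals after the first: 7 × 28 = 196 days after May 16, 2043.
May has 31 days — 15 days to the end of May leaves 181.
June has 30 days (151 left).
July has 31 days (120 left).
August has 31 days (89 left).
September has 30 days (59 left).
October has 31 days (28 left).
28 days into November → November 28, 2043.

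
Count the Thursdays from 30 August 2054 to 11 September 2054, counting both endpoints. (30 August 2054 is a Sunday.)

2

30 August 2054 is a Sunday; the first Thursday on or after it is 3 September 2054 (4 days later).
From 3 September 2054 to 11 September 2054 is 11 − 3 = 8 days.
8 ÷ 7 = 1 full weeks with remainder 1, so 1 more Thursdays after the first → 2.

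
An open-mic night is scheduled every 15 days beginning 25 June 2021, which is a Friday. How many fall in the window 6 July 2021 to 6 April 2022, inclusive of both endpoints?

Occurrences land 15·i days after 25 June 2021 for i = 0, 1, 2, …
6 July 2021 is 11 days after the start; 11 ÷ 15 = 0 remainder 11; since the remainder is 11, round up to i = 1. First occurrence in the window: #2 on 10 July 2021 (1×15 = 15 days in).
6 April 2022 is 285 days after the start; 285 ÷ 15 = 19 remainder 0. Last occurrence in the window: #20 on 6 April 2022.
Occurrences #2 through #20: 19 in total.

19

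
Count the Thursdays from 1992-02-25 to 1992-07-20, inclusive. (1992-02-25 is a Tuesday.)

1992-02-25 is a Tuesday; the first Thursday on or after it is 1992-02-27 (2 days later).
From 1992-02-27 to 1992-07-20: 2 + 31 + 30 + 31 + 30 + 20 = 144 days (rest of February, March, April, May, June, July).
144 ÷ 7 = 20 full weeks with remainder 4, so 20 more Thursdays after the first → 21.

21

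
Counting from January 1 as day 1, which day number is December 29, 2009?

Days in months before December: 31 + 28 + 31 + 30 + 31 + 30 + 31 + 31 + 30 + 31 + 30 = 334.
Plus 29 days into December → day 363.

363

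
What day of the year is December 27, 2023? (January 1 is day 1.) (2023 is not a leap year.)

Days in months before December: 31 + 28 + 31 + 30 + 31 + 30 + 31 + 31 + 30 + 31 + 30 = 334.
Plus 27 days into December → day 361.

361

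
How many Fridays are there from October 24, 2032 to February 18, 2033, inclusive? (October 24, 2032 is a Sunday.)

October 24, 2032 is a Sunday; the first Friday on or after it is October 29, 2032 (5 days later).
From October 29, 2032 to February 18, 2033: 2 + 30 + 31 + 31 + 18 = 112 days (rest of October, November, December, January, February).
112 ÷ 7 = 16 full weeks with remainder 0, so 16 more Fridays after the first → 17.

17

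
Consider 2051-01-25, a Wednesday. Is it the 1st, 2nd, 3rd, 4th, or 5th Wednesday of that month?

Day 25 falls in week ⌈25/7⌉ of the month.
Days 1–7 hold the 1st Wednesday, 8–14 the 2nd, 15–21 the 3rd, 22–28 the 4th, 29–31 the 5th.
25 is in the range for the 4th.

4th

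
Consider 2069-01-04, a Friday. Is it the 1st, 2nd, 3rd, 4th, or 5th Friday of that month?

Day 4 falls in week ⌈4/7⌉ of the month.
Days 1–7 hold the 1st Friday, 8–14 the 2nd, 15–21 the 3rd, 22–28 the 4th, 29–31 the 5th.
4 is in the range for the 1st.

1st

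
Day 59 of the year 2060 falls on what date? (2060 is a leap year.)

February 28, 2060

January has 31 days (59 − 31 = 28 remain).
28 into February → February 28.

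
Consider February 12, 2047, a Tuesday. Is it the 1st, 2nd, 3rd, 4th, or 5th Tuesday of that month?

2nd

Day 12 falls in week ⌈12/7⌉ of the month.
Days 1–7 hold the 1st Tuesday, 8–14 the 2nd, 15–21 the 3rd, 22–28 the 4th, 29–31 the 5th.
12 is in the range for the 2nd.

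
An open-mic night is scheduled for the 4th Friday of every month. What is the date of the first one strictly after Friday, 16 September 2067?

September 2067 starts on a Thursday; its first Friday is the 2nd, so the 4th Friday is the 23rd — 23 September 2067.
23 September 2067 is after 16 September 2067, so that is the next one.

23 September 2067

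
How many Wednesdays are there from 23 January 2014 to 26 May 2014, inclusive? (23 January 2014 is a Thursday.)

17

23 January 2014 is a Thursday; the first Wednesday on or after it is 29 January 2014 (6 days later).
From 29 January 2014 to 26 May 2014: 2 + 28 + 31 + 30 + 26 = 117 days (rest of January, February, March, April, May).
117 ÷ 7 = 16 full weeks with remainder 5, so 16 more Wednesdays after the first → 17.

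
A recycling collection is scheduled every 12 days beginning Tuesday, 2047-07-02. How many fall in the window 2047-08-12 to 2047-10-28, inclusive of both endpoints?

Occurrences land 12·i days after 2047-07-02 for i = 0, 1, 2, …
2047-08-12 is 41 days after the start; 41 ÷ 12 = 3 remainder 5; since the remainder is 5, round up to i = 4. First occurrence in the window: #5 on 2047-08-19 (4×12 = 48 days in).
2047-10-28 is 118 days after the start; 118 ÷ 12 = 9 remainder 10. Last occurrence in the window: #10 on 2047-10-18.
Occurrences #5 through #10: 6 in total.

6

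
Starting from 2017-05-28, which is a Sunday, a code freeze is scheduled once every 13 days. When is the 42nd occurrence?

2018-11-12

The 42nd occurrence is 41 intervals after the first: 41 × 13 = 533 days after 2017-05-28.
May has 31 days — 3 days to the end of May leaves 530.
From end of May to end of 2017 is 214 days (316 left).
January has 31 days (285 left).
February has 28 days (257 left).
March has 31 days (226 left).
April has 30 days (196 left).
May has 31 days (165 left).
June has 30 days (135 left).
July has 31 days (104 left).
August has 31 days (73 left).
September has 30 days (43 left).
October has 31 days (12 left).
12 days into November → 2018-11-12.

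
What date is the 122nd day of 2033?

2033-05-02

January has 31 days (122 − 31 = 91 remain).
February has 28 days (91 − 28 = 63 remain).
March has 31 days (63 − 31 = 32 remain).
April has 30 days (32 − 30 = 2 remain).
2 into May → May 2.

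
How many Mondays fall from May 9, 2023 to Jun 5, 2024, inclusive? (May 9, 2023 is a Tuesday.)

May 9, 2023 is a Tuesday; the first Monday on or after it is May 15, 2023 (6 days later).
From May 15, 2023 to Jun 5, 2024: 230 + 157 = 387 days (rest of 2023, to Jun 5, 2024 in 2024).
387 ÷ 7 = 55 full weeks with remainder 2, so 55 more Mondays after the first → 56.

56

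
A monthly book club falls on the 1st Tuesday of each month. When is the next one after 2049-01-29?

January 2049 starts on a Friday, so its 1st Tuesday is 2049-01-05 (4 days in).
That is not after 2049-01-29, so look at February 2049.
February 2049 starts on a Monday, so its 1st Tuesday is 2049-02-02 (1 day in).

2049-02-02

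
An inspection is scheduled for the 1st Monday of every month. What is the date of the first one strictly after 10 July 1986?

July 1986 starts on a Tuesday, so its 1st Monday is 7 July 1986 (6 days in).
That is not after 10 July 1986, so look at August 1986.
August 1986 starts on a Friday, so its 1st Monday is 4 August 1986 (3 days in).

4 August 1986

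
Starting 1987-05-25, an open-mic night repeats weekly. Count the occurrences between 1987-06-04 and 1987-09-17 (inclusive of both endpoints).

Occurrences land 7·i days after 1987-05-25 for i = 0, 1, 2, …
1987-06-04 is 10 days after the start; 10 ÷ 7 = 1 remainder 3; since the remainder is 3, round up to i = 2. First occurrence in the window: #3 on 1987-06-08 (2×7 = 14 days in).
1987-09-17 is 115 days after the start; 115 ÷ 7 = 16 remainder 3. Last occurrence in the window: #17 on 1987-09-14.
Occurrences #3 through #17: 15 in total.

15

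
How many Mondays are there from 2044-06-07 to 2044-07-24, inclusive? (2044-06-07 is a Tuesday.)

6

2044-06-07 is a Tuesday; the first Monday on or after it is 2044-06-13 (6 days later).
From 2044-06-13 to 2044-07-24: 17 + 24 = 41 days (rest of June, July).
41 ÷ 7 = 5 full weeks with remainder 6, so 5 more Mondays after the first → 6.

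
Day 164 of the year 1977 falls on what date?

January has 31 days (164 − 31 = 133 remain).
February has 28 days (133 − 28 = 105 remain).
March has 31 days (105 − 31 = 74 remain).
April has 30 days (74 − 30 = 44 remain).
May has 31 days (44 − 31 = 13 remain).
13 into June → June 13.

June 13, 1977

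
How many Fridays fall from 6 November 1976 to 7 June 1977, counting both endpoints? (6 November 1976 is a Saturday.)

30

6 November 1976 is a Saturday; the first Friday on or after it is 12 November 1976 (6 days later).
From 12 November 1976 to 7 June 1977: 18 + 31 + 31 + 28 + 31 + 30 + 31 + 7 = 207 days (rest of November, December, January, February, March, April, May, June).
207 ÷ 7 = 29 full weeks with remainder 4, so 29 more Fridays after the first → 30.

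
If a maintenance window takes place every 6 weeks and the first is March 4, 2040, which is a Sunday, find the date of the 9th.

The 9th occurrence is 8 intervals after the first: 8 × 42 = 336 days after March 4, 2040.
March has 31 days — 27 days to the end of March leaves 309.
April has 30 days (279 left).
May has 31 days (248 left).
June has 30 days (218 left).
July has 31 days (187 left).
August has 31 days (156 left).
September has 30 days (126 left).
October has 31 days (95 left).
November has 30 days (65 left).
December has 31 days (34 left).
January has 31 days (3 left).
3 days into February → February 3, 2041.

February 3, 2041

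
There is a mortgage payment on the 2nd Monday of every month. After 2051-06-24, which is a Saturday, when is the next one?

June 2051 starts on a Thursday; its first Monday is the 5th, so the 2nd Monday is the 12th — 2051-06-12.
That is not after 2051-06-24, so look at July 2051.
July 2051 starts on a Saturday; its first Monday is the 3rd, so the 2nd Monday is the 10th — 2051-07-10.

2051-07-10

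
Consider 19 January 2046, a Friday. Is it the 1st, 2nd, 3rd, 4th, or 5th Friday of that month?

Day 19 falls in week ⌈19/7⌉ of the month.
Days 1–7 hold the 1st Friday, 8–14 the 2nd, 15–21 the 3rd, 22–28 the 4th, 29–31 the 5th.
19 is in the range for the 3rd.

3rd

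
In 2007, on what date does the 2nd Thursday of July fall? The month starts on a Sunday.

July 2007 begins on a Sunday, so the first Thursday is July 5 (4 days later).
The 2nd Thursday is 1 weeks later: 5 + 7 = 12.

12 July 2007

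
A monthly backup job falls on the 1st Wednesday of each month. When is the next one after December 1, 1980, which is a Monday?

December 1980 starts on a Monday, so its 1st Wednesday is December 3, 1980 (2 days in).
December 3, 1980 is after December 1, 1980, so that is the next one.

December 3, 1980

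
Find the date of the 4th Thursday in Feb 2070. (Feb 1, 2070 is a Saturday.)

Feb 2070 begins on a Saturday, so the first Thursday is Feb 6 (5 days later).
The 4th Thursday is 3 weeks later: 6 + 21 = 27.

Feb 27, 2070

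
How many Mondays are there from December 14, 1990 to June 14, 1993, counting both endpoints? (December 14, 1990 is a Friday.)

December 14, 1990 is a Friday; the first Monday on or after it is December 17, 1990 (3 days later).
From December 17, 1990 to June 14, 1993: 14 + 365 + 366 + 165 = 910 days (rest of 1990, 1991, 1992, to June 14, 1993 in 1993).
910 ÷ 7 = 130 full weeks with remainder 0, so 130 more Mondays after the first → 131.

131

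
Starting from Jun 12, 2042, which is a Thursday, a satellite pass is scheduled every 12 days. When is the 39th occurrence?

Sep 11, 2043

The 39th occurrence is 38 intervals after the first: 38 × 12 = 456 days after Jun 12, 2042.
Jun has 30 days — 18 days to the end of Jun leaves 438.
From end of Jun to end of 2042 is 184 days (254 left).
Jan has 31 days (223 left).
Feb has 28 days (195 left).
Mar has 31 days (164 left).
Apr has 30 days (134 left).
May has 31 days (103 left).
Jun has 30 days (73 left).
Jul has 31 days (42 left).
Aug has 31 days (11 left).
11 days into Sep → Sep 11, 2043.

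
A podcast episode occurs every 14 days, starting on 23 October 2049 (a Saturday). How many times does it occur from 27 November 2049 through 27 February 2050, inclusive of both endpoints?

Occurrences land 14·i days after 23 October 2049 for i = 0, 1, 2, …
27 November 2049 is 35 days after the start; 35 ÷ 14 = 2 remainder 7; since the remainder is 7, round up to i = 3. First occurrence in the window: #4 on 4 December 2049 (3×14 = 42 days in).
27 February 2050 is 127 days after the start; 127 ÷ 14 = 9 remainder 1. Last occurrence in the window: #10 on 26 February 2050.
Occurrences #4 through #10: 7 in total.

7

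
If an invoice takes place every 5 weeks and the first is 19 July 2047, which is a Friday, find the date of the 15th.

The 15th occurrence is 14 intervals after the first: 14 × 35 = 490 days after 19 July 2047.
July has 31 days — 12 days to the end of July leaves 478.
From end of July to end of 2047 is 153 days (325 left).
January has 31 days (294 left).
February has 29 days (265 left).
March has 31 days (234 left).
April has 30 days (204 left).
May has 31 days (173 left).
June has 30 days (143 left).
July has 31 days (112 left).
August has 31 days (81 left).
September has 30 days (51 left).
October has 31 days (20 left).
20 days into November → 20 November 2048.

20 November 2048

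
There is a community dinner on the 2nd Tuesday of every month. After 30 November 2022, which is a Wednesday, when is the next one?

November 2022 starts on a Tuesday; its first Tuesday is the 1st, so the 2nd Tuesday is the 8th — 8 November 2022.
That is not after 30 November 2022, so look at December 2022.
December 2022 starts on a Thursday; its first Tuesday is the 6th, so the 2nd Tuesday is the 13th — 13 December 2022.

13 December 2022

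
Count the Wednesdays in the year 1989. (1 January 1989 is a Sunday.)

52

1 January 1989 is a Sunday; the first Wednesday on or after it is 4 January 1989 (3 days later).
From 4 January 1989 to 31 December 1989: 27 + 28 + 31 + 30 + 31 + 30 + 31 + 31 + 30 + 31 + 30 + 31 = 361 days (rest of January, February, March, April, May, June, July, August, September, October, November, December).
361 ÷ 7 = 51 full weeks with remainder 4, so 51 more Wednesdays after the first → 52.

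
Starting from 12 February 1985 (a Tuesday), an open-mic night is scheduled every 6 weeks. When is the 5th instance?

The 5th occurrence is 4 intervals after the first: 4 × 42 = 168 days after 12 February 1985.
February has 28 days — 16 days to the end of February leaves 152.
March has 31 days (121 left).
April has 30 days (91 left).
May has 31 days (60 left).
June has 30 days (30 left).
30 days into July → 30 July 1985.

30 July 1985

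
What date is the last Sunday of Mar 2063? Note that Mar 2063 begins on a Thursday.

Mar 2063 begins on a Thursday, so the first Sunday is Mar 4 (3 days later).
Mar 2063 has 31 days. Adding weeks: 4, 11, 18, 25 — the last one ≤ 31 is the 25th.

Mar 25, 2063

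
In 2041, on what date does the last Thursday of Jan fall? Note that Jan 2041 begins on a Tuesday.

Jan 2041 begins on a Tuesday, so the first Thursday is Jan 3 (2 days later).
Jan 2041 has 31 days. Adding weeks: 3, 10, 17, 24, 31 — the last one ≤ 31 is the 31st.

Jan 31, 2041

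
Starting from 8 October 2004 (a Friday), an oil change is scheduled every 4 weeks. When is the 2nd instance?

5 November 2004

The 2nd occurrence is 1 interval after the first: 1 × 28 = 28 days after 8 October 2004.
October has 31 days — 23 days to the end of October leaves 5.
5 days into November → 5 November 2004.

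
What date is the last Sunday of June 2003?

June 29, 2003

The first Sunday of June 2003 is June 1.
June 2003 has 30 days. Adding weeks: 1, 8, 15, 22, 29 — the last one ≤ 30 is the 29th.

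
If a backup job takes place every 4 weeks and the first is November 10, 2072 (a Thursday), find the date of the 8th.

May 25, 2073

The 8th occurrence is 7 intervals after the first: 7 × 28 = 196 days after November 10, 2072.
November has 30 days — 20 days to the end of November leaves 176.
December has 31 days (145 left).
January has 31 days (114 left).
February has 28 days (86 left).
March has 31 days (55 left).
April has 30 days (25 left).
25 days into May → May 25, 2073.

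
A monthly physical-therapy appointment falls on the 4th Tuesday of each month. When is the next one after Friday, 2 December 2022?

27 December 2022

December 2022 starts on a Thursday; its first Tuesday is the 6th, so the 4th Tuesday is the 27th — 27 December 2022.
27 December 2022 is after 2 December 2022, so that is the next one.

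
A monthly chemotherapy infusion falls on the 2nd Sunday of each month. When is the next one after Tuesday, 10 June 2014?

June 2014 starts on a Sunday; its first Sunday is the 1st, so the 2nd Sunday is the 8th — 8 June 2014.
That is not after 10 June 2014, so look at July 2014.
July 2014 starts on a Tuesday; its first Sunday is the 6th, so the 2nd Sunday is the 13th — 13 July 2014.

13 July 2014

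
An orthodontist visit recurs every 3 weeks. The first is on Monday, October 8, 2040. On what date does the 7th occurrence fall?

The 7th occurrence is 6 intervals after the first: 6 × 21 = 126 days after October 8, 2040.
October has 31 days — 23 days to the end of October leaves 103.
November has 30 days (73 left).
December has 31 days (42 left).
January has 31 days (11 left).
11 days into February → February 11, 2041.

February 11, 2041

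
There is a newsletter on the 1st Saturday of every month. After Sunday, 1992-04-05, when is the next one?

April 1992 starts on a Wednesday, so its 1st Saturday is 1992-04-04 (3 days in).
That is not after 1992-04-05, so look at May 1992.
May 1992 starts on a Friday, so its 1st Saturday is 1992-05-02 (1 day in).

1992-05-02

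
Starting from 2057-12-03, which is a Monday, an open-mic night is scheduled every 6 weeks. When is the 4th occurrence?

2058-04-08

The 4th occurrence is 3 intervals after the first: 3 × 42 = 126 days after 2057-12-03.
December has 31 days — 28 days to the end of December leaves 98.
January has 31 days (67 left).
February has 28 days (39 left).
March has 31 days (8 left).
8 days into April → 2058-04-08.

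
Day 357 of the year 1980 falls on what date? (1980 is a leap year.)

1980-12-22

January has 31 days (357 − 31 = 326 remain).
February has 29 days (326 − 29 = 297 remain).
March has 31 days (297 − 31 = 266 remain).
April has 30 days (266 − 30 = 236 remain).
May has 31 days (236 − 31 = 205 remain).
June has 30 days (205 − 30 = 175 remain).
July has 31 days (175 − 31 = 144 remain).
August has 31 days (144 − 31 = 113 remain).
September has 30 days (113 − 30 = 83 remain).
October has 31 days (83 − 31 = 52 remain).
November has 30 days (52 − 30 = 22 remain).
22 into December → December 22.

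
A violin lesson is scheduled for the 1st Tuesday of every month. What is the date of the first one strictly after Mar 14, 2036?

Apr 1, 2036

Mar 2036 starts on a Saturday, so its 1st Tuesday is Mar 4, 2036 (3 days in).
That is not after Mar 14, 2036, so look at Apr 2036.
Apr 2036 starts on a Tuesday, so its 1st Tuesday is Apr 1, 2036.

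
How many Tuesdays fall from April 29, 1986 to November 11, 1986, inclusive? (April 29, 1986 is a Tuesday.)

29

April 29, 1986 is a Tuesday; the first Tuesday on or after it is April 29, 1986.
From April 29, 1986 to November 11, 1986: 1 + 31 + 30 + 31 + 31 + 30 + 31 + 11 = 196 days (rest of April, May, June, July, August, September, October, November).
196 ÷ 7 = 28 full weeks with remainder 0, so 28 more Tuesdays after the first → 29.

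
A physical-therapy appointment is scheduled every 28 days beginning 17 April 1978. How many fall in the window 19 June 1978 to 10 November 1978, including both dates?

Occurrences land 28·i days after 17 April 1978 for i = 0, 1, 2, …
19 June 1978 is 63 days after the start; 63 ÷ 28 = 2 remainder 7; since the remainder is 7, round up to i = 3. First occurrence in the window: #4 on 10 July 1978 (3×28 = 84 days in).
10 November 1978 is 207 days after the start; 207 ÷ 28 = 7 remainder 11. Last occurrence in the window: #8 on 30 October 1978.
Occurrences #4 through #8: 5 in total.

5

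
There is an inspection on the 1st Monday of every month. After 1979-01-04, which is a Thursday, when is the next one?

January 1979 starts on a Monday, so its 1st Monday is 1979-01-01.
That is not after 1979-01-04, so look at February 1979.
February 1979 starts on a Thursday, so its 1st Monday is 1979-02-05 (4 days in).

1979-02-05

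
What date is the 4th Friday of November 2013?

The first Friday of November 2013 is November 1.
The 4th Friday is 3 weeks later: 1 + 21 = 22.

2013-11-22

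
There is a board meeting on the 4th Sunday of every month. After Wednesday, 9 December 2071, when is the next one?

December 2071 starts on a Tuesday; its first Sunday is the 6th, so the 4th Sunday is the 27th — 27 December 2071.
27 December 2071 is after 9 December 2071, so that is the next one.

27 December 2071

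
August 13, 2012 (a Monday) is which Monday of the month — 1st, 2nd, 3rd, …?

2nd

Day 13 falls in week ⌈13/7⌉ of the month.
Days 1–7 hold the 1st Monday, 8–14 the 2nd, 15–21 the 3rd, 22–28 the 4th, 29–31 the 5th.
13 is in the range for the 2nd.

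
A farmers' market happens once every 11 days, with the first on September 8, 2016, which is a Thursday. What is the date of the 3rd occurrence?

The 3rd occurrence is 2 intervals after the first: 2 × 11 = 22 days after September 8, 2016.
22 days later is September 30, 2016.

September 30, 2016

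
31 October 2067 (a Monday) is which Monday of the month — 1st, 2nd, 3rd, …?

5th

Day 31 falls in week ⌈31/7⌉ of the month.
Days 1–7 hold the 1st Monday, 8–14 the 2nd, 15–21 the 3rd, 22–28 the 4th, 29–31 the 5th.
31 is in the range for the 5th.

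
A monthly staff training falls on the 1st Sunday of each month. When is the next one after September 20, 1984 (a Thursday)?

October 7, 1984

September 1984 starts on a Saturday, so its 1st Sunday is September 2, 1984 (1 day in).
That is not after September 20, 1984, so look at October 1984.
October 1984 starts on a Monday, so its 1st Sunday is October 7, 1984 (6 days in).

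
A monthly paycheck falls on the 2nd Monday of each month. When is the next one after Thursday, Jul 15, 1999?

Jul 1999 starts on a Thursday; its first Monday is the 5th, so the 2nd Monday is the 12th — Jul 12, 1999.
That is not after Jul 15, 1999, so look at Aug 1999.
Aug 1999 starts on a Sunday; its first Monday is the 2nd, so the 2nd Monday is the 9th — Aug 9, 1999.

Aug 9, 1999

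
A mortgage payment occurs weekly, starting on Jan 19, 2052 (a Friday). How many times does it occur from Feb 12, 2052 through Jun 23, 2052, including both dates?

Occurrences land 7·i days after Jan 19, 2052 for i = 0, 1, 2, …
Feb 12, 2052 is 24 days after the start; 24 ÷ 7 = 3 remainder 3; since the remainder is 3, round up to i = 4. First occurrence in the window: #5 on Feb 16, 2052 (4×7 = 28 days in).
Jun 23, 2052 is 156 days after the start; 156 ÷ 7 = 22 remainder 2. Last occurrence in the window: #23 on Jun 21, 2052.
Occurrences #5 through #23: 19 in total.

19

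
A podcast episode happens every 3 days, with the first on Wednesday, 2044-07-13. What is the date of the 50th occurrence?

The 50th occurrence is 49 intervals after the first: 49 × 3 = 147 days after 2044-07-13.
July has 31 days — 18 days to the end of July leaves 129.
August has 31 days (98 left).
September has 30 days (68 left).
October has 31 days (37 left).
November has 30 days (7 left).
7 days into December → 2044-12-07.

2044-12-07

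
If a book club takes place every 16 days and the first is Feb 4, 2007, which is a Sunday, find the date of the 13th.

Aug 15, 2007

The 13th occurrence is 12 intervals after the first: 12 × 16 = 192 days after Feb 4, 2007.
Feb has 28 days — 24 days to the end of Feb leaves 168.
Mar has 31 days (137 left).
Apr has 30 days (107 left).
May has 31 days (76 left).
Jun has 30 days (46 left).
Jul has 31 days (15 left).
15 days into Aug → Aug 15, 2007.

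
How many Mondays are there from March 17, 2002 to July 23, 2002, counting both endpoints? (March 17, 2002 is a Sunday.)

March 17, 2002 is a Sunday; the first Monday on or after it is March 18, 2002 (1 day later).
From March 18, 2002 to July 23, 2002: 13 + 30 + 31 + 30 + 23 = 127 days (rest of March, April, May, June, July).
127 ÷ 7 = 18 full weeks with remainder 1, so 18 more Mondays after the first → 19.

19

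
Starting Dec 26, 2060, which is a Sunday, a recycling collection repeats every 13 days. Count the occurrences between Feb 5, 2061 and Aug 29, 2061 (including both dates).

Occurrences land 13·i days after Dec 26, 2060 for i = 0, 1, 2, …
Feb 5, 2061 is 41 days after the start; 41 ÷ 13 = 3 remainder 2; since the remainder is 2, round up to i = 4. First occurrence in the window: #5 on Feb 16, 2061 (4×13 = 52 days in).
Aug 29, 2061 is 246 days after the start; 246 ÷ 13 = 18 remainder 12. Last occurrence in the window: #19 on Aug 17, 2061.
Occurrences #5 through #19: 15 in total.

15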